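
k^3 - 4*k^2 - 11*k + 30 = (k - 5)*(k - 2)*(k + 3)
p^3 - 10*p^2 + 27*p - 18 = (p - 6)*(p - 3)*(p - 1)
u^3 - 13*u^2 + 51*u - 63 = (u - 7)*(u - 3)^2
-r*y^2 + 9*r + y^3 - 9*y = (-r + y)*(y - 3)*(y + 3)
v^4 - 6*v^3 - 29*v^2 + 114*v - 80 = (v - 8)*(v - 2)*(v - 1)*(v + 5)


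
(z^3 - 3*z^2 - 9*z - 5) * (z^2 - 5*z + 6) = z^5 - 8*z^4 + 12*z^3 + 22*z^2 - 29*z - 30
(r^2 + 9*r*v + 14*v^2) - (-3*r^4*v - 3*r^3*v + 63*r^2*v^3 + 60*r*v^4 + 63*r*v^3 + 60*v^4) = 3*r^4*v + 3*r^3*v - 63*r^2*v^3 + r^2 - 60*r*v^4 - 63*r*v^3 + 9*r*v - 60*v^4 + 14*v^2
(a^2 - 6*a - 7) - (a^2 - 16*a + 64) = 10*a - 71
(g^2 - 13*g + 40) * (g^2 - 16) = g^4 - 13*g^3 + 24*g^2 + 208*g - 640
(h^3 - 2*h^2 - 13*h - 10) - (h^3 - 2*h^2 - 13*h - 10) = 0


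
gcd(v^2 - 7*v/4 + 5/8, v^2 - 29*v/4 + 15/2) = v - 5/4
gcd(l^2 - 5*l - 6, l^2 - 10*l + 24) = l - 6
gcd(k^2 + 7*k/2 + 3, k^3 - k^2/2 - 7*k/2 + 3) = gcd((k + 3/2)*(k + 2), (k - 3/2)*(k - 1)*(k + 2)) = k + 2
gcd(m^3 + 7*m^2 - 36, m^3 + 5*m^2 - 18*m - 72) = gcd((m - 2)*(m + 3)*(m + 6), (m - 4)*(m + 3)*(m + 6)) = m^2 + 9*m + 18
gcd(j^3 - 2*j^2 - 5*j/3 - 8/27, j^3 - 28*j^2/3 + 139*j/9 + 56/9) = j^2 - 7*j/3 - 8/9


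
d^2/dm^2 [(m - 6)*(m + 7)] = 2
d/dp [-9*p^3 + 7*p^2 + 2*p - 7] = -27*p^2 + 14*p + 2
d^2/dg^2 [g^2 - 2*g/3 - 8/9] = 2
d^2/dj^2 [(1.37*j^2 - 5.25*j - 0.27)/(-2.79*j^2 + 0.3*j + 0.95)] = (-1.4210854715202e-14*j^4 + 79.4396700000001*j^3 - 9.176868*j^2 + 82.13481*j - 3.98548)/(21.717639*j^6 - 7.00569*j^5 - 21.431385*j^4 + 4.7439*j^3 + 7.297425*j^2 - 0.81225*j - 0.857375)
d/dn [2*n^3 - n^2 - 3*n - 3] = 6*n^2 - 2*n - 3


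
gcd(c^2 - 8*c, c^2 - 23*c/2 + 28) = c - 8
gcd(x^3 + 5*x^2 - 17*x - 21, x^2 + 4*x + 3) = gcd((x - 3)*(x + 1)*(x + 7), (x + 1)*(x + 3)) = x + 1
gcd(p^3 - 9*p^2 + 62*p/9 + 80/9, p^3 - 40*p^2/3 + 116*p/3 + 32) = p^2 - 22*p/3 - 16/3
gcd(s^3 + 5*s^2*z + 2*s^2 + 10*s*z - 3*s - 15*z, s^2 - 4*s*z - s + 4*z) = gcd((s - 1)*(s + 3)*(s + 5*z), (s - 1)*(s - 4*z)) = s - 1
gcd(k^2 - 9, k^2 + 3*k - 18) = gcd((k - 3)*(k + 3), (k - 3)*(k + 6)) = k - 3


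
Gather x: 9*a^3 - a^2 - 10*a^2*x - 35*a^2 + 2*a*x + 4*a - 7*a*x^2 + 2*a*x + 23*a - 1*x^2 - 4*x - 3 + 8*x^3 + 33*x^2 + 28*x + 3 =9*a^3 - 36*a^2 + 27*a + 8*x^3 + x^2*(32 - 7*a) + x*(-10*a^2 + 4*a + 24)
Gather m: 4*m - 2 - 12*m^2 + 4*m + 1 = -12*m^2 + 8*m - 1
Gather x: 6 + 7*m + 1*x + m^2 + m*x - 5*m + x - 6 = m^2 + 2*m + x*(m + 2)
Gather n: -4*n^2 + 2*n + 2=-4*n^2 + 2*n + 2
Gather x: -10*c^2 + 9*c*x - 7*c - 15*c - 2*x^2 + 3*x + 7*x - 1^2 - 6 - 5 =-10*c^2 - 22*c - 2*x^2 + x*(9*c + 10) - 12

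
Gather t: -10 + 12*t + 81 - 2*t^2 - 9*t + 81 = -2*t^2 + 3*t + 152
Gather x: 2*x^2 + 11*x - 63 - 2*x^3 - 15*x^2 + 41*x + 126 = -2*x^3 - 13*x^2 + 52*x + 63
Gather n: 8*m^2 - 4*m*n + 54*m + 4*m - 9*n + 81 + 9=8*m^2 + 58*m + n*(-4*m - 9) + 90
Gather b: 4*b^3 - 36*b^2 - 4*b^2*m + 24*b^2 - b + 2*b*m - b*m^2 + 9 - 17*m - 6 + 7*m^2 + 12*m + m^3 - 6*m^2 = 4*b^3 + b^2*(-4*m - 12) + b*(-m^2 + 2*m - 1) + m^3 + m^2 - 5*m + 3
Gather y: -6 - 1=-7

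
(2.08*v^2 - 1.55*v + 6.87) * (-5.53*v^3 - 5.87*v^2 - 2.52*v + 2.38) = -11.5024*v^5 - 3.6381*v^4 - 34.1342*v^3 - 31.4705*v^2 - 21.0014*v + 16.3506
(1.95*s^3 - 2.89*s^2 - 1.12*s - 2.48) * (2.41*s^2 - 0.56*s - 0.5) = 4.6995*s^5 - 8.0569*s^4 - 2.0558*s^3 - 3.9046*s^2 + 1.9488*s + 1.24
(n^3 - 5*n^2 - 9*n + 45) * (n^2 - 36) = n^5 - 5*n^4 - 45*n^3 + 225*n^2 + 324*n - 1620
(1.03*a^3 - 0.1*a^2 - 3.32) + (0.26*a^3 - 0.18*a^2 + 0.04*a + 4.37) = 1.29*a^3 - 0.28*a^2 + 0.04*a + 1.05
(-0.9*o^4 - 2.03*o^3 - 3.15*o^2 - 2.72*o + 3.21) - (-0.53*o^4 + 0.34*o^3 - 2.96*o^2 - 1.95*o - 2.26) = -0.37*o^4 - 2.37*o^3 - 0.19*o^2 - 0.77*o + 5.47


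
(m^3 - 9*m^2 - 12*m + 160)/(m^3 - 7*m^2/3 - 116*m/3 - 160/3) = 3*(m - 5)/(3*m + 5)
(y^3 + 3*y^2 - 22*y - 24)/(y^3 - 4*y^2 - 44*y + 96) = (y^2 - 3*y - 4)/(y^2 - 10*y + 16)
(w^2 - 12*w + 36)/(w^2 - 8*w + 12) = (w - 6)/(w - 2)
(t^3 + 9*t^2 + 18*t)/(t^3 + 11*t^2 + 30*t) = (t + 3)/(t + 5)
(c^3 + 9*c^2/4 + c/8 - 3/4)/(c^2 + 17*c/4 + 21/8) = (2*c^2 + 3*c - 2)/(2*c + 7)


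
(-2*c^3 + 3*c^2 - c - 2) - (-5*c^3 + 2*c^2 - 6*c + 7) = 3*c^3 + c^2 + 5*c - 9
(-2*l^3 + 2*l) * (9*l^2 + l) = -18*l^5 - 2*l^4 + 18*l^3 + 2*l^2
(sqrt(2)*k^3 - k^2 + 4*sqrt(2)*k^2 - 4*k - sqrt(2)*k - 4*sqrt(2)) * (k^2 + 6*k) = sqrt(2)*k^5 - k^4 + 10*sqrt(2)*k^4 - 10*k^3 + 23*sqrt(2)*k^3 - 24*k^2 - 10*sqrt(2)*k^2 - 24*sqrt(2)*k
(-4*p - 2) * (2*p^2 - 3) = -8*p^3 - 4*p^2 + 12*p + 6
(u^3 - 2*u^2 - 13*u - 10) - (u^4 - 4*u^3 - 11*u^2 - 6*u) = -u^4 + 5*u^3 + 9*u^2 - 7*u - 10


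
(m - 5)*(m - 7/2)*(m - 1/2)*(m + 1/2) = m^4 - 17*m^3/2 + 69*m^2/4 + 17*m/8 - 35/8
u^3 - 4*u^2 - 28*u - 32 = (u - 8)*(u + 2)^2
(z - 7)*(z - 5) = z^2 - 12*z + 35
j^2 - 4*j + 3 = (j - 3)*(j - 1)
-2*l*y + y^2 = y*(-2*l + y)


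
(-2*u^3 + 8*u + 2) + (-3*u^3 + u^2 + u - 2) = -5*u^3 + u^2 + 9*u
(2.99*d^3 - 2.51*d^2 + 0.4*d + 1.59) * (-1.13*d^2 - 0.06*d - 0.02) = -3.3787*d^5 + 2.6569*d^4 - 0.3612*d^3 - 1.7705*d^2 - 0.1034*d - 0.0318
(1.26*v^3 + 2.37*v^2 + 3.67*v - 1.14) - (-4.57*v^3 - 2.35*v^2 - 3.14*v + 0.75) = 5.83*v^3 + 4.72*v^2 + 6.81*v - 1.89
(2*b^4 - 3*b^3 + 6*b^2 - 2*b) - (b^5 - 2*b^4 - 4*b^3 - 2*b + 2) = -b^5 + 4*b^4 + b^3 + 6*b^2 - 2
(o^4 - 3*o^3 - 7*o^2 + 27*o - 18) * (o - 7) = o^5 - 10*o^4 + 14*o^3 + 76*o^2 - 207*o + 126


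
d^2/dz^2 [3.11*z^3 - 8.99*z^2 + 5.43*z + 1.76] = 18.66*z - 17.98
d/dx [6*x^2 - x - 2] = 12*x - 1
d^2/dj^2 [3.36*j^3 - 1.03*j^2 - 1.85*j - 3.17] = 20.16*j - 2.06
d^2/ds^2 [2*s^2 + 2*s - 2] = 4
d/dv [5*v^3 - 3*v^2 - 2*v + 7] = 15*v^2 - 6*v - 2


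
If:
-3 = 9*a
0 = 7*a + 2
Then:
No Solution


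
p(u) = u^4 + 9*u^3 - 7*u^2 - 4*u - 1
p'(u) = 4*u^3 + 27*u^2 - 14*u - 4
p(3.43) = 404.52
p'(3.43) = 427.05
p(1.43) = 9.47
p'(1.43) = 42.89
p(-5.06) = -670.43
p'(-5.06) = 239.92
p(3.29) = 347.73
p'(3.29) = 384.64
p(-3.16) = -242.54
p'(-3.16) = 183.63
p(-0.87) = -8.17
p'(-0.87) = 25.98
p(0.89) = -3.13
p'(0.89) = 7.75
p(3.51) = 439.70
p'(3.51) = 452.48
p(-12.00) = 4223.00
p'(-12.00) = -2860.00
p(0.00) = -1.00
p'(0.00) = -4.00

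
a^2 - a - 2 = (a - 2)*(a + 1)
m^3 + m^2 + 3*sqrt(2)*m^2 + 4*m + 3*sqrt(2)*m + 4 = (m + 1)*(m + sqrt(2))*(m + 2*sqrt(2))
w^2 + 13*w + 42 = (w + 6)*(w + 7)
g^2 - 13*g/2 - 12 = (g - 8)*(g + 3/2)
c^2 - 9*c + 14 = (c - 7)*(c - 2)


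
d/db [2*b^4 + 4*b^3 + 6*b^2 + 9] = 4*b*(2*b^2 + 3*b + 3)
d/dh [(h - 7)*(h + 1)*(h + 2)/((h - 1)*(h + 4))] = (h^4 + 6*h^3 - 5*h^2 + 60*h + 118)/(h^4 + 6*h^3 + h^2 - 24*h + 16)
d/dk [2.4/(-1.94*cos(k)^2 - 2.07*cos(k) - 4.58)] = -(9.312*cos(k) + 4.968)*sin(k)/(1.94*cos(k)^2 + 2.07*cos(k) + 4.58)^2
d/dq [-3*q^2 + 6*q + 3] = 6 - 6*q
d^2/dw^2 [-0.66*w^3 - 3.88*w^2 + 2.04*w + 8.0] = -3.96*w - 7.76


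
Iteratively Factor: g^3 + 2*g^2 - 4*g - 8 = (g - 2)*(g^2 + 4*g + 4) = (g - 2)*(g + 2)*(g + 2)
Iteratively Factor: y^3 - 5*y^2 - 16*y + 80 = (y - 5)*(y^2 - 16) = (y - 5)*(y + 4)*(y - 4)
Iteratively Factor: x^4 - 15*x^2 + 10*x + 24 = (x + 1)*(x^3 - x^2 - 14*x + 24) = (x - 3)*(x + 1)*(x^2 + 2*x - 8) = (x - 3)*(x + 1)*(x + 4)*(x - 2)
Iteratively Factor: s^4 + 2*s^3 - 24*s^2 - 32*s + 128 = (s + 4)*(s^3 - 2*s^2 - 16*s + 32) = (s - 2)*(s + 4)*(s^2 - 16) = (s - 2)*(s + 4)^2*(s - 4)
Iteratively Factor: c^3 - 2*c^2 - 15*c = (c)*(c^2 - 2*c - 15) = c*(c + 3)*(c - 5)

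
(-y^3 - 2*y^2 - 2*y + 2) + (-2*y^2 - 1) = -y^3 - 4*y^2 - 2*y + 1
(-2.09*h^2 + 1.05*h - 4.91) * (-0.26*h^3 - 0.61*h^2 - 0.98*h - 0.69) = 0.5434*h^5 + 1.0019*h^4 + 2.6843*h^3 + 3.4082*h^2 + 4.0873*h + 3.3879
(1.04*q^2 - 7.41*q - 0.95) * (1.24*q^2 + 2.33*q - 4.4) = 1.2896*q^4 - 6.7652*q^3 - 23.0193*q^2 + 30.3905*q + 4.18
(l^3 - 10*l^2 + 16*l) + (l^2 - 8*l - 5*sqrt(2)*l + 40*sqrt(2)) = l^3 - 9*l^2 - 5*sqrt(2)*l + 8*l + 40*sqrt(2)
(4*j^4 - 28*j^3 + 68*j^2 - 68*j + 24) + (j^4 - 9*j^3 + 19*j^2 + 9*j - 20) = 5*j^4 - 37*j^3 + 87*j^2 - 59*j + 4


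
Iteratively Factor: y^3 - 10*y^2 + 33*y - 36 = (y - 4)*(y^2 - 6*y + 9) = (y - 4)*(y - 3)*(y - 3)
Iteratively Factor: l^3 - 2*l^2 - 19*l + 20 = (l - 5)*(l^2 + 3*l - 4) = (l - 5)*(l + 4)*(l - 1)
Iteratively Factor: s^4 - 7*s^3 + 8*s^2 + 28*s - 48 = (s + 2)*(s^3 - 9*s^2 + 26*s - 24) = (s - 4)*(s + 2)*(s^2 - 5*s + 6) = (s - 4)*(s - 2)*(s + 2)*(s - 3)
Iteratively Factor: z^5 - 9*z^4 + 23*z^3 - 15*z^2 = (z)*(z^4 - 9*z^3 + 23*z^2 - 15*z) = z*(z - 1)*(z^3 - 8*z^2 + 15*z) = z*(z - 5)*(z - 1)*(z^2 - 3*z) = z^2*(z - 5)*(z - 1)*(z - 3)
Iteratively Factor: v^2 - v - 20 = (v + 4)*(v - 5)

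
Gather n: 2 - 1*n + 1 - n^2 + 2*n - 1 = -n^2 + n + 2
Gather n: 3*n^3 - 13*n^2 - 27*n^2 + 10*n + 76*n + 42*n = 3*n^3 - 40*n^2 + 128*n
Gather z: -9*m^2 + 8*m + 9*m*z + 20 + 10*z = -9*m^2 + 8*m + z*(9*m + 10) + 20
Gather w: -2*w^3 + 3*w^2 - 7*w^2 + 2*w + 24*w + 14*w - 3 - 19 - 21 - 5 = -2*w^3 - 4*w^2 + 40*w - 48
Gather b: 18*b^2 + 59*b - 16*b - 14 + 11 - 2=18*b^2 + 43*b - 5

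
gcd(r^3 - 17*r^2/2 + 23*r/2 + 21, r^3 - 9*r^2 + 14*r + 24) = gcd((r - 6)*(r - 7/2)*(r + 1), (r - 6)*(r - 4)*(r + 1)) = r^2 - 5*r - 6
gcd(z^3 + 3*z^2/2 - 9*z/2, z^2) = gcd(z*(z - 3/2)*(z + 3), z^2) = z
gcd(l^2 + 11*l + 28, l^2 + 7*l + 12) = l + 4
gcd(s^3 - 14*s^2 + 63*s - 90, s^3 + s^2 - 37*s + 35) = s - 5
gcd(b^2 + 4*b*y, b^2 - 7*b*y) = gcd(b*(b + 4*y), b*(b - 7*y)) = b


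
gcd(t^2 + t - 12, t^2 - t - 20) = t + 4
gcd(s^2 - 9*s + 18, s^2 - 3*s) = s - 3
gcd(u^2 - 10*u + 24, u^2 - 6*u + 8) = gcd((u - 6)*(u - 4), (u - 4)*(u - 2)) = u - 4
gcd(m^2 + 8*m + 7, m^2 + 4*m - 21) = m + 7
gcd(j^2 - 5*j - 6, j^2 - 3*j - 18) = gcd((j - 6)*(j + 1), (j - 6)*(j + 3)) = j - 6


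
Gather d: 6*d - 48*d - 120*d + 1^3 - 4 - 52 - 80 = -162*d - 135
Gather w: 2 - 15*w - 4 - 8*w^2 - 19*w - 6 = -8*w^2 - 34*w - 8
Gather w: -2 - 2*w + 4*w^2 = 4*w^2 - 2*w - 2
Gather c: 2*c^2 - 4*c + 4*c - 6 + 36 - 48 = 2*c^2 - 18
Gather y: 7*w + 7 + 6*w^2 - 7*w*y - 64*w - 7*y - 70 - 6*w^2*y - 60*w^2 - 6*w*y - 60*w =-54*w^2 - 117*w + y*(-6*w^2 - 13*w - 7) - 63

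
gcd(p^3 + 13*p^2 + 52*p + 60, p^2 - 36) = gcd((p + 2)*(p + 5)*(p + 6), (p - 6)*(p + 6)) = p + 6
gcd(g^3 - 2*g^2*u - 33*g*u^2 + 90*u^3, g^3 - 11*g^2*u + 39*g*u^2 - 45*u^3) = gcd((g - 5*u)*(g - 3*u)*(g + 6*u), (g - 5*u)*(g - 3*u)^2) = g^2 - 8*g*u + 15*u^2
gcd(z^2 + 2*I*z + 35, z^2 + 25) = z - 5*I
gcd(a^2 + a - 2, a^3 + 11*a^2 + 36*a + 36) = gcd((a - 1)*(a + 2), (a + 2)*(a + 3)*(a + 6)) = a + 2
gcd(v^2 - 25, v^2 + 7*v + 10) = v + 5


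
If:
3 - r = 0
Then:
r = 3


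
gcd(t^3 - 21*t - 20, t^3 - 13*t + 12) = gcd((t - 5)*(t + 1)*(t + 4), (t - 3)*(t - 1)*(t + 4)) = t + 4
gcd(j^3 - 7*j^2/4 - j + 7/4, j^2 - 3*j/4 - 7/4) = j^2 - 3*j/4 - 7/4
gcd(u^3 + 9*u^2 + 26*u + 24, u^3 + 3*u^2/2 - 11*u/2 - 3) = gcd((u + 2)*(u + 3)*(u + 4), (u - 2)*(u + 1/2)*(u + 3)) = u + 3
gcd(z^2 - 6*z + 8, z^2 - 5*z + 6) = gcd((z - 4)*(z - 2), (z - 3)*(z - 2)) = z - 2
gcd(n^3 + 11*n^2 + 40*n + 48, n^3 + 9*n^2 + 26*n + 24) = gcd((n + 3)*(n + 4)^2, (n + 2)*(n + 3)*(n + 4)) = n^2 + 7*n + 12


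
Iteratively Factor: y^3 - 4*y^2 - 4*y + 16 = (y - 2)*(y^2 - 2*y - 8) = (y - 4)*(y - 2)*(y + 2)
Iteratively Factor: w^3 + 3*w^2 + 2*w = (w)*(w^2 + 3*w + 2) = w*(w + 2)*(w + 1)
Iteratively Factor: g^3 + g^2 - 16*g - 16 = (g - 4)*(g^2 + 5*g + 4) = (g - 4)*(g + 4)*(g + 1)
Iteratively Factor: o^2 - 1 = (o + 1)*(o - 1)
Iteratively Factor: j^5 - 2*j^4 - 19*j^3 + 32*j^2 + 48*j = (j)*(j^4 - 2*j^3 - 19*j^2 + 32*j + 48) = j*(j - 4)*(j^3 + 2*j^2 - 11*j - 12) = j*(j - 4)*(j + 4)*(j^2 - 2*j - 3) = j*(j - 4)*(j + 1)*(j + 4)*(j - 3)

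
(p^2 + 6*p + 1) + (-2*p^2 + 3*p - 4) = -p^2 + 9*p - 3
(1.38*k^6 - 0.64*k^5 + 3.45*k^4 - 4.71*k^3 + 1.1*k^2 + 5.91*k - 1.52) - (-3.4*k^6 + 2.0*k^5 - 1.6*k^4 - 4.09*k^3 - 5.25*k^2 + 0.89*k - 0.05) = 4.78*k^6 - 2.64*k^5 + 5.05*k^4 - 0.62*k^3 + 6.35*k^2 + 5.02*k - 1.47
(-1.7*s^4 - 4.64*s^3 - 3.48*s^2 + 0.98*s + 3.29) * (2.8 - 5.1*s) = 8.67*s^5 + 18.904*s^4 + 4.756*s^3 - 14.742*s^2 - 14.035*s + 9.212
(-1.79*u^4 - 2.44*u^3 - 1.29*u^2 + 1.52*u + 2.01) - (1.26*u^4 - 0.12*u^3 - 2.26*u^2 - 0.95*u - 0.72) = -3.05*u^4 - 2.32*u^3 + 0.97*u^2 + 2.47*u + 2.73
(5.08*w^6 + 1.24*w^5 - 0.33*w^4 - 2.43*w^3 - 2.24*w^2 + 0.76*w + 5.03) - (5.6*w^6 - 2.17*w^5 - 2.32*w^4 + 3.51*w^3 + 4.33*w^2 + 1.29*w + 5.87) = -0.52*w^6 + 3.41*w^5 + 1.99*w^4 - 5.94*w^3 - 6.57*w^2 - 0.53*w - 0.84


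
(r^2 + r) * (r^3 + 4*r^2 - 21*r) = r^5 + 5*r^4 - 17*r^3 - 21*r^2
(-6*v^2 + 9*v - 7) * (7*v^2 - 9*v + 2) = -42*v^4 + 117*v^3 - 142*v^2 + 81*v - 14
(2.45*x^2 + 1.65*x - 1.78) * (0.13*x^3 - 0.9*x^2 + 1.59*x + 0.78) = 0.3185*x^5 - 1.9905*x^4 + 2.1791*x^3 + 6.1365*x^2 - 1.5432*x - 1.3884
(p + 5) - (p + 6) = -1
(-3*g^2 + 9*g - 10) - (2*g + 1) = -3*g^2 + 7*g - 11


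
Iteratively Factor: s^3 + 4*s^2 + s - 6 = (s + 2)*(s^2 + 2*s - 3) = (s - 1)*(s + 2)*(s + 3)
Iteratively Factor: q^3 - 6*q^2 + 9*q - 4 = (q - 1)*(q^2 - 5*q + 4) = (q - 4)*(q - 1)*(q - 1)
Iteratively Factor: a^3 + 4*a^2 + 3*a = (a + 1)*(a^2 + 3*a) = (a + 1)*(a + 3)*(a)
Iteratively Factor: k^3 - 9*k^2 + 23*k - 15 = (k - 5)*(k^2 - 4*k + 3) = (k - 5)*(k - 1)*(k - 3)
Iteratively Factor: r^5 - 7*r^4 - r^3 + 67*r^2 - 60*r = (r)*(r^4 - 7*r^3 - r^2 + 67*r - 60) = r*(r - 5)*(r^3 - 2*r^2 - 11*r + 12) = r*(r - 5)*(r + 3)*(r^2 - 5*r + 4) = r*(r - 5)*(r - 1)*(r + 3)*(r - 4)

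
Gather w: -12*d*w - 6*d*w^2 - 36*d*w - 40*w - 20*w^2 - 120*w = w^2*(-6*d - 20) + w*(-48*d - 160)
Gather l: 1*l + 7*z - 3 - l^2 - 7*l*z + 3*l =-l^2 + l*(4 - 7*z) + 7*z - 3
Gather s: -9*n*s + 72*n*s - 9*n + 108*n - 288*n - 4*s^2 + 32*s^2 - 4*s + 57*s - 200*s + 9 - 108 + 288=-189*n + 28*s^2 + s*(63*n - 147) + 189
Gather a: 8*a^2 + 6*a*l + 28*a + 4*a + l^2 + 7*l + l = 8*a^2 + a*(6*l + 32) + l^2 + 8*l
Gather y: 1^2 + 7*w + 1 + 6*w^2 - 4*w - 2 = 6*w^2 + 3*w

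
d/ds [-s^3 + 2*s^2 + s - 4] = -3*s^2 + 4*s + 1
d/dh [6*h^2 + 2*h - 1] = 12*h + 2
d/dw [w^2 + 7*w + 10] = 2*w + 7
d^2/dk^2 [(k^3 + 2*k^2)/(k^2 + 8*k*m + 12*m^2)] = 2*(4*k^2*(k + 2)*(k + 4*m)^2 - k*(k^2 + 2*k + 2*(k + 4*m)*(3*k + 4))*(k^2 + 8*k*m + 12*m^2) + (3*k + 2)*(k^2 + 8*k*m + 12*m^2)^2)/(k^2 + 8*k*m + 12*m^2)^3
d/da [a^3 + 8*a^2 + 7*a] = 3*a^2 + 16*a + 7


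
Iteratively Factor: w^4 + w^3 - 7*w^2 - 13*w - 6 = (w + 1)*(w^3 - 7*w - 6) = (w + 1)^2*(w^2 - w - 6) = (w + 1)^2*(w + 2)*(w - 3)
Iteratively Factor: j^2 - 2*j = (j)*(j - 2)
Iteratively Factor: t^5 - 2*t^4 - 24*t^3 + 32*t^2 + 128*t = (t + 4)*(t^4 - 6*t^3 + 32*t) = (t - 4)*(t + 4)*(t^3 - 2*t^2 - 8*t) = (t - 4)^2*(t + 4)*(t^2 + 2*t) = t*(t - 4)^2*(t + 4)*(t + 2)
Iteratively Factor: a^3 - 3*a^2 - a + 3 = (a - 1)*(a^2 - 2*a - 3) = (a - 1)*(a + 1)*(a - 3)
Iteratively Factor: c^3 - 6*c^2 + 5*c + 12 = (c - 3)*(c^2 - 3*c - 4) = (c - 3)*(c + 1)*(c - 4)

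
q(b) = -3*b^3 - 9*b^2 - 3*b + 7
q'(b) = -9*b^2 - 18*b - 3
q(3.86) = -311.21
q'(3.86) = -206.58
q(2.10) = -66.77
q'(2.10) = -80.49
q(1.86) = -49.02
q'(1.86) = -67.62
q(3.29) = -207.12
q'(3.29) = -159.64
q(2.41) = -94.50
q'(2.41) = -98.65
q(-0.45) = 6.80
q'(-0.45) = 3.28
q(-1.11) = 3.34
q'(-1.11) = 5.89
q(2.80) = -137.82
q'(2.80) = -123.96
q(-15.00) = 8152.00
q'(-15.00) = -1758.00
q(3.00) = -164.00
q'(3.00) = -138.00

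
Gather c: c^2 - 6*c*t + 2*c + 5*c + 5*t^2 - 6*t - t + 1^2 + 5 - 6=c^2 + c*(7 - 6*t) + 5*t^2 - 7*t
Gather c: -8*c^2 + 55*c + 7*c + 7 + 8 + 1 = -8*c^2 + 62*c + 16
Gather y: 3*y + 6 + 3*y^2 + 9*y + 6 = 3*y^2 + 12*y + 12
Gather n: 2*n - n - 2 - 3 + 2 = n - 3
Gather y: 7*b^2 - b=7*b^2 - b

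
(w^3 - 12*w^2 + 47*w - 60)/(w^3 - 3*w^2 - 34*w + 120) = (w - 3)/(w + 6)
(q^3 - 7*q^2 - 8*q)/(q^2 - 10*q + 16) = q*(q + 1)/(q - 2)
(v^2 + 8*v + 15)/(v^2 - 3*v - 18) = (v + 5)/(v - 6)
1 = 1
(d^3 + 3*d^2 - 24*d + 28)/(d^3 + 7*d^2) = 1 - 4/d + 4/d^2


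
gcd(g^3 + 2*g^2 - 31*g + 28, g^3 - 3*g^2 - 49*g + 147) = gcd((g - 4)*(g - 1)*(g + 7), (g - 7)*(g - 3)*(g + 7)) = g + 7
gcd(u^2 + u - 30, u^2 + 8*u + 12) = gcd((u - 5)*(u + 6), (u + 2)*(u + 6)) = u + 6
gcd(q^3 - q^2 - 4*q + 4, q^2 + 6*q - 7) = q - 1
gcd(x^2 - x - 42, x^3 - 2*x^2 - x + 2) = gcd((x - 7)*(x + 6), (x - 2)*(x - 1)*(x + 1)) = 1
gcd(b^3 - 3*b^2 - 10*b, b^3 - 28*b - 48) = b + 2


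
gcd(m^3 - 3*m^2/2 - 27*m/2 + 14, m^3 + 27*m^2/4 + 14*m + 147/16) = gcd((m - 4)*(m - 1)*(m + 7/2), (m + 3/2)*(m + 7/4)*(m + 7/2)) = m + 7/2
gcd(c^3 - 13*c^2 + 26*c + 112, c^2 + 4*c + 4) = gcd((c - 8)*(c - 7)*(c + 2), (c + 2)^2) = c + 2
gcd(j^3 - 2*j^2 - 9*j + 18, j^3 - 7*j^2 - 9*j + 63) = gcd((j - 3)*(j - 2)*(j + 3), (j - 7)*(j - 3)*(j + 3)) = j^2 - 9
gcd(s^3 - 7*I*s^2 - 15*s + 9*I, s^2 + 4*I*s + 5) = s - I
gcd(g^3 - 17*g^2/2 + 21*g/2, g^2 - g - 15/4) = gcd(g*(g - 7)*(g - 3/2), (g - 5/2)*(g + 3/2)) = 1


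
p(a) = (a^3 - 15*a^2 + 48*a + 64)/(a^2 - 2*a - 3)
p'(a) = (2 - 2*a)*(a^3 - 15*a^2 + 48*a + 64)/(a^2 - 2*a - 3)^2 + (3*a^2 - 30*a + 48)/(a^2 - 2*a - 3)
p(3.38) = 56.17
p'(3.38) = -172.13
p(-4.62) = -20.90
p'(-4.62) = 0.57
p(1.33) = -26.64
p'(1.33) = -7.96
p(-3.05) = -20.18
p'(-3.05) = 0.32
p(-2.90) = -20.14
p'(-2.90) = 0.28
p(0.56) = -22.69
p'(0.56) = -3.20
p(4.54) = 7.77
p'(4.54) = -9.54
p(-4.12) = -20.63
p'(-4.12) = 0.51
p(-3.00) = -20.17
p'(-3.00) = 0.31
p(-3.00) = -20.17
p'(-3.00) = 0.31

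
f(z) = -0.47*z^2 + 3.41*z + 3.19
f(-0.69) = 0.61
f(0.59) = 5.04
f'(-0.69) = 4.06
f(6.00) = 6.73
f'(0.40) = 3.03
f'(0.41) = 3.02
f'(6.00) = -2.23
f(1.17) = 6.54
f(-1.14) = -1.31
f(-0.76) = 0.33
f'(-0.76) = 4.12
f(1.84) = 7.87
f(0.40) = 4.48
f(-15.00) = -153.71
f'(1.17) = 2.31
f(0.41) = 4.51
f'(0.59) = 2.86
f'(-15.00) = 17.51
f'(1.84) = 1.68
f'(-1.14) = 4.48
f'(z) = 3.41 - 0.94*z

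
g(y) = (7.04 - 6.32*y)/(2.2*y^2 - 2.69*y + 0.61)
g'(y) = (2.69 - 4.4*y)*(7.04 - 6.32*y)/(2.2*y^2 - 2.69*y + 0.61)^2 - 6.32/(2.2*y^2 - 2.69*y + 0.61) = (13.904*y^2 - 30.976*y + 15.0824)/(4.84*y^4 - 11.836*y^3 + 9.9201*y^2 - 3.2818*y + 0.3721)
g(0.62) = -14.72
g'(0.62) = 27.16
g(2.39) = -1.20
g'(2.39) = 0.45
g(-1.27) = 1.99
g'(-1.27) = 1.34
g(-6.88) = 0.41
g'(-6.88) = 0.06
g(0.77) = -13.85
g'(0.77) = -21.34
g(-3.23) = 0.85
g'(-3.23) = 0.25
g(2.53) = -1.13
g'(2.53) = 0.41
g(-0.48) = 4.18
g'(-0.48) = 5.72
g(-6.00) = 0.47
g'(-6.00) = 0.08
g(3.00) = -0.97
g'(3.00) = 0.31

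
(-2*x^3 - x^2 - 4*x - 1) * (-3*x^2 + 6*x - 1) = 6*x^5 - 9*x^4 + 8*x^3 - 20*x^2 - 2*x + 1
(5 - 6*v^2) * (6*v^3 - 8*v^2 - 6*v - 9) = -36*v^5 + 48*v^4 + 66*v^3 + 14*v^2 - 30*v - 45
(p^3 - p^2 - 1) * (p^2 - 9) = p^5 - p^4 - 9*p^3 + 8*p^2 + 9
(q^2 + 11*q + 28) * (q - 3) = q^3 + 8*q^2 - 5*q - 84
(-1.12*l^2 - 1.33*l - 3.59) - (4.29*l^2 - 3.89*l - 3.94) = -5.41*l^2 + 2.56*l + 0.35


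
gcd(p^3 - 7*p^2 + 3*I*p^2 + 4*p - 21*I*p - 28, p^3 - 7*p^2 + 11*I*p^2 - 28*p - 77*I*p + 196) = p^2 + p*(-7 + 4*I) - 28*I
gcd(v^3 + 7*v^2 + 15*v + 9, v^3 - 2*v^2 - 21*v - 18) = v^2 + 4*v + 3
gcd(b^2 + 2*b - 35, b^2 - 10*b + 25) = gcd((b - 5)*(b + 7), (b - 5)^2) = b - 5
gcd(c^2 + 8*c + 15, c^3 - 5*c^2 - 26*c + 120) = c + 5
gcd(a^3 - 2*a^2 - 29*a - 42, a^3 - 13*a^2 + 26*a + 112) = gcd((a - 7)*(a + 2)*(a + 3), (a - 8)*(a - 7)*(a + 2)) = a^2 - 5*a - 14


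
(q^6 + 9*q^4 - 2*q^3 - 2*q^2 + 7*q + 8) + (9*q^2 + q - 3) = q^6 + 9*q^4 - 2*q^3 + 7*q^2 + 8*q + 5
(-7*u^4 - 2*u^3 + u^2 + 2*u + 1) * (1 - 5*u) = 35*u^5 + 3*u^4 - 7*u^3 - 9*u^2 - 3*u + 1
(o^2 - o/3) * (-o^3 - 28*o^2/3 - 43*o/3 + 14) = -o^5 - 9*o^4 - 101*o^3/9 + 169*o^2/9 - 14*o/3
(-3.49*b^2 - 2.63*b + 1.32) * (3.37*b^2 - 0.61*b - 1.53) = -11.7613*b^4 - 6.7342*b^3 + 11.3924*b^2 + 3.2187*b - 2.0196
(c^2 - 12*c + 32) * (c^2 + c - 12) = c^4 - 11*c^3 + 8*c^2 + 176*c - 384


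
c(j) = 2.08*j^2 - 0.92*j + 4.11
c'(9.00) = 36.52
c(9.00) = 164.31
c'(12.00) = 49.00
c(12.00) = 292.59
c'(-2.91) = -13.03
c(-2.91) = 24.40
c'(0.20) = -0.09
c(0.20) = 4.01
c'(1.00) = 3.24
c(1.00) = 5.27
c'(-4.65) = -20.26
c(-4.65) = 53.36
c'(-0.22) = -1.84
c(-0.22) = 4.41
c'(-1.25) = -6.12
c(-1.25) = 8.51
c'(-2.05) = -9.45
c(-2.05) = 14.74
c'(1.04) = 3.41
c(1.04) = 5.40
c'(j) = 4.16*j - 0.92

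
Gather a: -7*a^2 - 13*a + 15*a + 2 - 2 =-7*a^2 + 2*a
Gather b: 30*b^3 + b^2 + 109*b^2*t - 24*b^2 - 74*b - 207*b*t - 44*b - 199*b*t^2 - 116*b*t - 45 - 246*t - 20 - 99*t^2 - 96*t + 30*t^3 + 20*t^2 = 30*b^3 + b^2*(109*t - 23) + b*(-199*t^2 - 323*t - 118) + 30*t^3 - 79*t^2 - 342*t - 65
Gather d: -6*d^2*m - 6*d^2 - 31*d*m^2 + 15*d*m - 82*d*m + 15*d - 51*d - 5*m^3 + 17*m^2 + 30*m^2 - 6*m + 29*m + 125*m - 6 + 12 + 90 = d^2*(-6*m - 6) + d*(-31*m^2 - 67*m - 36) - 5*m^3 + 47*m^2 + 148*m + 96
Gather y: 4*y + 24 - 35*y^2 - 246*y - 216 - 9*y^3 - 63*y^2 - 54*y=-9*y^3 - 98*y^2 - 296*y - 192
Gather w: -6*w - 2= -6*w - 2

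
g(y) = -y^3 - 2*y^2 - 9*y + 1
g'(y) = -3*y^2 - 4*y - 9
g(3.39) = -91.45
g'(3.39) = -57.04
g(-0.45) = 4.74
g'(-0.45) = -7.81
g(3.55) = -100.89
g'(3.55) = -61.01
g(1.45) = -19.30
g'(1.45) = -21.11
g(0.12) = -0.11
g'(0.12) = -9.52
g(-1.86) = 17.26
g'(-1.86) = -11.94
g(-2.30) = 23.29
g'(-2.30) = -15.67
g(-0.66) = 6.36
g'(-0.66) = -7.67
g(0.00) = 1.00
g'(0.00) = -9.00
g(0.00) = 1.00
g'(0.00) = -9.00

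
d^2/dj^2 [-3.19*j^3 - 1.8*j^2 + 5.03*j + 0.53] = -19.14*j - 3.6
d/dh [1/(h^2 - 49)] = -2*h/(h^2 - 49)^2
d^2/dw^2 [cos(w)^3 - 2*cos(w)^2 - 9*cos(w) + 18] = 33*cos(w)/4 + 4*cos(2*w) - 9*cos(3*w)/4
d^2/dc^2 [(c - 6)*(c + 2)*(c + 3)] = 6*c - 2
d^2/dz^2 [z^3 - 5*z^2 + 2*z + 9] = 6*z - 10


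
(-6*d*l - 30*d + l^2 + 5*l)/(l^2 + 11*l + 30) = (-6*d + l)/(l + 6)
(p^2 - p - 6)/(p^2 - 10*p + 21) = (p + 2)/(p - 7)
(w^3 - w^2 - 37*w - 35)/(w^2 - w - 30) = (w^2 - 6*w - 7)/(w - 6)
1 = 1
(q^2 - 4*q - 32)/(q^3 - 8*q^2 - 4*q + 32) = (q + 4)/(q^2 - 4)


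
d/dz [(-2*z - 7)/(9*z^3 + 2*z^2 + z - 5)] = (-18*z^3 - 4*z^2 - 2*z + (2*z + 7)*(27*z^2 + 4*z + 1) + 10)/(9*z^3 + 2*z^2 + z - 5)^2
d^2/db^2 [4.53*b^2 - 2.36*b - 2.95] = 9.06000000000000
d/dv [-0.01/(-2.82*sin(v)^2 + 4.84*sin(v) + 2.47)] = (0.0484 - 0.0564*sin(v))*cos(v)/(-2.82*sin(v)^2 + 4.84*sin(v) + 2.47)^2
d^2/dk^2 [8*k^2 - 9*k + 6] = 16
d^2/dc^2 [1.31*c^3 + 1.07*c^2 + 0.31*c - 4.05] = 7.86*c + 2.14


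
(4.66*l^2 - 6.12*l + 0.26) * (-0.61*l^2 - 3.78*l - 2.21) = -2.8426*l^4 - 13.8816*l^3 + 12.6764*l^2 + 12.5424*l - 0.5746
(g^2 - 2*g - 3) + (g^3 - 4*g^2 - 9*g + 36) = g^3 - 3*g^2 - 11*g + 33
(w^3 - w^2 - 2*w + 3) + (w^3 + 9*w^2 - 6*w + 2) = 2*w^3 + 8*w^2 - 8*w + 5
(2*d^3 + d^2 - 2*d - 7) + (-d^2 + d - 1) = 2*d^3 - d - 8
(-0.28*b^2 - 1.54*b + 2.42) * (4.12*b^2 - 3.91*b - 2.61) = -1.1536*b^4 - 5.25*b^3 + 16.7226*b^2 - 5.4428*b - 6.3162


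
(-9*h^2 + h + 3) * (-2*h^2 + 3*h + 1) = 18*h^4 - 29*h^3 - 12*h^2 + 10*h + 3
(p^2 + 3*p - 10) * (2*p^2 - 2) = 2*p^4 + 6*p^3 - 22*p^2 - 6*p + 20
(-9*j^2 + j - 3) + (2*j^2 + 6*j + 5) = -7*j^2 + 7*j + 2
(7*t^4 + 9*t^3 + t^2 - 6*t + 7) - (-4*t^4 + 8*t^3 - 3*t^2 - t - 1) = 11*t^4 + t^3 + 4*t^2 - 5*t + 8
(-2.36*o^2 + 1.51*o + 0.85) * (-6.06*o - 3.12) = 14.3016*o^3 - 1.7874*o^2 - 9.8622*o - 2.652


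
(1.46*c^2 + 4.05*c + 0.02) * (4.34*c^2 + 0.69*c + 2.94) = 6.3364*c^4 + 18.5844*c^3 + 7.1737*c^2 + 11.9208*c + 0.0588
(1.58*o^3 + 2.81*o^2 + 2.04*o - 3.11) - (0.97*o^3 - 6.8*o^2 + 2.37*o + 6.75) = 0.61*o^3 + 9.61*o^2 - 0.33*o - 9.86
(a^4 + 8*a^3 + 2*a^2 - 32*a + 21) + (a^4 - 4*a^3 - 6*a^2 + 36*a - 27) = 2*a^4 + 4*a^3 - 4*a^2 + 4*a - 6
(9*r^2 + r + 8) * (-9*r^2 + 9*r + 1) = -81*r^4 + 72*r^3 - 54*r^2 + 73*r + 8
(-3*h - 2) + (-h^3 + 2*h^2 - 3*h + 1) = -h^3 + 2*h^2 - 6*h - 1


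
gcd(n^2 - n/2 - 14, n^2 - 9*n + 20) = n - 4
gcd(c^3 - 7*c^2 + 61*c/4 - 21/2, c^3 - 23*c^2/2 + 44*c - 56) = c - 7/2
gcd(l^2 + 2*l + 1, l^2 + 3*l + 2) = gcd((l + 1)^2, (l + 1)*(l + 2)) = l + 1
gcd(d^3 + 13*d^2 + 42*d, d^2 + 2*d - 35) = d + 7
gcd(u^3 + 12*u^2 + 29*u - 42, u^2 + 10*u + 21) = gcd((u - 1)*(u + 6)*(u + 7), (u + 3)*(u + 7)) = u + 7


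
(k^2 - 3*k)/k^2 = (k - 3)/k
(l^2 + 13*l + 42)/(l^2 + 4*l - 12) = (l + 7)/(l - 2)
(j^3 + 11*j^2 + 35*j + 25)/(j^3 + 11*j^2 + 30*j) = (j^2 + 6*j + 5)/(j*(j + 6))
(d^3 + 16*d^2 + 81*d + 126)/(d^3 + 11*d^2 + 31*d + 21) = (d + 6)/(d + 1)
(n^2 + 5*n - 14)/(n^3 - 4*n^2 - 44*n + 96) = (n + 7)/(n^2 - 2*n - 48)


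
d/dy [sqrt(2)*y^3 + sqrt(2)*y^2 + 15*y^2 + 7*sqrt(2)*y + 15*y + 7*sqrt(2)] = 3*sqrt(2)*y^2 + 2*sqrt(2)*y + 30*y + 7*sqrt(2) + 15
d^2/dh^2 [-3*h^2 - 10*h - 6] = -6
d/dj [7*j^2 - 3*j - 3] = 14*j - 3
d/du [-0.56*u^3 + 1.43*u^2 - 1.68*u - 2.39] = -1.68*u^2 + 2.86*u - 1.68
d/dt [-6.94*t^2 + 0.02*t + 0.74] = 0.02 - 13.88*t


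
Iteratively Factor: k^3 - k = (k + 1)*(k^2 - k) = k*(k + 1)*(k - 1)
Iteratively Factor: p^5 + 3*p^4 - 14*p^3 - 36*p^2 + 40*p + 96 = (p - 3)*(p^4 + 6*p^3 + 4*p^2 - 24*p - 32) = (p - 3)*(p + 4)*(p^3 + 2*p^2 - 4*p - 8) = (p - 3)*(p - 2)*(p + 4)*(p^2 + 4*p + 4) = (p - 3)*(p - 2)*(p + 2)*(p + 4)*(p + 2)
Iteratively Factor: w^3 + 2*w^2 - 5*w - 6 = (w - 2)*(w^2 + 4*w + 3) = (w - 2)*(w + 3)*(w + 1)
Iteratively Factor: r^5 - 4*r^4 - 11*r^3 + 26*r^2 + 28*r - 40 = (r + 2)*(r^4 - 6*r^3 + r^2 + 24*r - 20) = (r + 2)^2*(r^3 - 8*r^2 + 17*r - 10) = (r - 5)*(r + 2)^2*(r^2 - 3*r + 2) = (r - 5)*(r - 2)*(r + 2)^2*(r - 1)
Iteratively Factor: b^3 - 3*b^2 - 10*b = (b + 2)*(b^2 - 5*b) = b*(b + 2)*(b - 5)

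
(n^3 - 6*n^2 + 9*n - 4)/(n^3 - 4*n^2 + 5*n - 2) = (n - 4)/(n - 2)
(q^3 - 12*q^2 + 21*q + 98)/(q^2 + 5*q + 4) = (q^3 - 12*q^2 + 21*q + 98)/(q^2 + 5*q + 4)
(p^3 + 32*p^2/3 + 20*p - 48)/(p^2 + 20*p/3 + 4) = (3*p^2 + 14*p - 24)/(3*p + 2)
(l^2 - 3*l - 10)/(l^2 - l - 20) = (l + 2)/(l + 4)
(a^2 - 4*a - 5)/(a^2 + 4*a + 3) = (a - 5)/(a + 3)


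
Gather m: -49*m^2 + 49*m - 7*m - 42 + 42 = -49*m^2 + 42*m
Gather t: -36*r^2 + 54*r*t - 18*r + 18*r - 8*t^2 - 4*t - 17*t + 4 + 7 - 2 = -36*r^2 - 8*t^2 + t*(54*r - 21) + 9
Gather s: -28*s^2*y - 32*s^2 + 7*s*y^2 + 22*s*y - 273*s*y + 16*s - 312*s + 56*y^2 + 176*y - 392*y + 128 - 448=s^2*(-28*y - 32) + s*(7*y^2 - 251*y - 296) + 56*y^2 - 216*y - 320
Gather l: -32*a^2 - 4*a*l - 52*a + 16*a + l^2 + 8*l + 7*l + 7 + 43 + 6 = -32*a^2 - 36*a + l^2 + l*(15 - 4*a) + 56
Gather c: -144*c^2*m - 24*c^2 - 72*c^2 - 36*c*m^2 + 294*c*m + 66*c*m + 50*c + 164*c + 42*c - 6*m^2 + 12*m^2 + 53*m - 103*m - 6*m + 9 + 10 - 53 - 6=c^2*(-144*m - 96) + c*(-36*m^2 + 360*m + 256) + 6*m^2 - 56*m - 40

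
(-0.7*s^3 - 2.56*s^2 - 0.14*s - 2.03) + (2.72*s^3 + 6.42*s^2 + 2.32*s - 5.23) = 2.02*s^3 + 3.86*s^2 + 2.18*s - 7.26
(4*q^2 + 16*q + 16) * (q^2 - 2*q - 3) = 4*q^4 + 8*q^3 - 28*q^2 - 80*q - 48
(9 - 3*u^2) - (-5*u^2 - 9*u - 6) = 2*u^2 + 9*u + 15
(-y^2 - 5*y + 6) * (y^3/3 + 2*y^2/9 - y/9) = -y^5/3 - 17*y^4/9 + y^3 + 17*y^2/9 - 2*y/3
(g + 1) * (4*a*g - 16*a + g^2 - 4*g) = 4*a*g^2 - 12*a*g - 16*a + g^3 - 3*g^2 - 4*g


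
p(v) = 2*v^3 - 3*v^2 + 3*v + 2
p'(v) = 6*v^2 - 6*v + 3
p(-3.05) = -91.80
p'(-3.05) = 77.12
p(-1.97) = -30.84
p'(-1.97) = 38.11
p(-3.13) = -98.11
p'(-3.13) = 80.56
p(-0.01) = 1.97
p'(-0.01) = 3.06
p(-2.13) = -37.33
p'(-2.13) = 43.00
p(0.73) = 3.37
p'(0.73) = 1.82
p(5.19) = 216.36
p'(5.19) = 133.48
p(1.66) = 7.86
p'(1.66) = 9.57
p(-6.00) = -556.00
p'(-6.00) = 255.00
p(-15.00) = -7468.00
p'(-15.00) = 1443.00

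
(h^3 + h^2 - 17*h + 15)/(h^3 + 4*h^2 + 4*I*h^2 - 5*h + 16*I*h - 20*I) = (h - 3)/(h + 4*I)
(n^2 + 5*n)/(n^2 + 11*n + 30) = n/(n + 6)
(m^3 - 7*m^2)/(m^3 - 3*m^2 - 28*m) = m/(m + 4)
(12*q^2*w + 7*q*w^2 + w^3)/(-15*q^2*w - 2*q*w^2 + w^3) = (-4*q - w)/(5*q - w)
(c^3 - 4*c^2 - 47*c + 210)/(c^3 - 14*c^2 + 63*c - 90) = (c + 7)/(c - 3)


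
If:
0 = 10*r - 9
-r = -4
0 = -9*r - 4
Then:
No Solution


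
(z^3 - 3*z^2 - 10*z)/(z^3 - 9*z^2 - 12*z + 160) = z*(z + 2)/(z^2 - 4*z - 32)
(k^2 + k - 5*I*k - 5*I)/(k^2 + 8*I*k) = (k^2 + k - 5*I*k - 5*I)/(k*(k + 8*I))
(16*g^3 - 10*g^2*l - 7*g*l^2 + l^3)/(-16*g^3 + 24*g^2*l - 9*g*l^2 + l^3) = (-16*g^2 - 6*g*l + l^2)/(16*g^2 - 8*g*l + l^2)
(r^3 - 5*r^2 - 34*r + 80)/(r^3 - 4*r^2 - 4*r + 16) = (r^2 - 3*r - 40)/(r^2 - 2*r - 8)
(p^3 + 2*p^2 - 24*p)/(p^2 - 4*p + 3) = p*(p^2 + 2*p - 24)/(p^2 - 4*p + 3)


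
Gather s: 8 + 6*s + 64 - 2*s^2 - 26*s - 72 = -2*s^2 - 20*s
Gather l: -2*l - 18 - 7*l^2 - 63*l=-7*l^2 - 65*l - 18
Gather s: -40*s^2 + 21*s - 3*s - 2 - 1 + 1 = -40*s^2 + 18*s - 2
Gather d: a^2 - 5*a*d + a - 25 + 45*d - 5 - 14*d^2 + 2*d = a^2 + a - 14*d^2 + d*(47 - 5*a) - 30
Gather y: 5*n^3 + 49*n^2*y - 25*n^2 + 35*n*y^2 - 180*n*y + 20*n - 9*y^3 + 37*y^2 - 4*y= 5*n^3 - 25*n^2 + 20*n - 9*y^3 + y^2*(35*n + 37) + y*(49*n^2 - 180*n - 4)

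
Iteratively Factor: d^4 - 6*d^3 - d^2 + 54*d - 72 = (d - 4)*(d^3 - 2*d^2 - 9*d + 18) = (d - 4)*(d + 3)*(d^2 - 5*d + 6) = (d - 4)*(d - 2)*(d + 3)*(d - 3)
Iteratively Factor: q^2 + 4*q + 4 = (q + 2)*(q + 2)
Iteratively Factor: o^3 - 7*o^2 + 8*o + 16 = (o - 4)*(o^2 - 3*o - 4) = (o - 4)*(o + 1)*(o - 4)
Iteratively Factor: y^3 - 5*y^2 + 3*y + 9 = (y + 1)*(y^2 - 6*y + 9) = (y - 3)*(y + 1)*(y - 3)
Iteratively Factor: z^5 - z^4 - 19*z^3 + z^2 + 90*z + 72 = (z - 4)*(z^4 + 3*z^3 - 7*z^2 - 27*z - 18) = (z - 4)*(z + 1)*(z^3 + 2*z^2 - 9*z - 18) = (z - 4)*(z + 1)*(z + 2)*(z^2 - 9) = (z - 4)*(z - 3)*(z + 1)*(z + 2)*(z + 3)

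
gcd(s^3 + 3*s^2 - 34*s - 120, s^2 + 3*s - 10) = s + 5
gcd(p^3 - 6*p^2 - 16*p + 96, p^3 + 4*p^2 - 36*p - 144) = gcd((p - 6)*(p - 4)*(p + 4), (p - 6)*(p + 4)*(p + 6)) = p^2 - 2*p - 24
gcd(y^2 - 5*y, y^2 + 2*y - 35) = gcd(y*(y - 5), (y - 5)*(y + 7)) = y - 5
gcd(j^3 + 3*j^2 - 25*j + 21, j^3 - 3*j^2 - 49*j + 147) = j^2 + 4*j - 21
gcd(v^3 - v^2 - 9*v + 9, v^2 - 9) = v^2 - 9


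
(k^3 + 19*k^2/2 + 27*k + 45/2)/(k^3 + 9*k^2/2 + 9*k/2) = (k + 5)/k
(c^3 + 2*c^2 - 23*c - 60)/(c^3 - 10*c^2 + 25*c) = (c^2 + 7*c + 12)/(c*(c - 5))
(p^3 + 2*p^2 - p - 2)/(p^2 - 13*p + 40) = (p^3 + 2*p^2 - p - 2)/(p^2 - 13*p + 40)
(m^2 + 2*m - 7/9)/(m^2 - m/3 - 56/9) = (3*m - 1)/(3*m - 8)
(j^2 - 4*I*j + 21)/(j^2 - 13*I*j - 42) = (j + 3*I)/(j - 6*I)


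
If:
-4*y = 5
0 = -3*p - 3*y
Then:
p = 5/4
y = -5/4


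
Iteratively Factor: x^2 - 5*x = (x - 5)*(x)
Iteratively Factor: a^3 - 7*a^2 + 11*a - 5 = (a - 1)*(a^2 - 6*a + 5) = (a - 1)^2*(a - 5)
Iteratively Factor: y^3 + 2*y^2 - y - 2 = (y + 1)*(y^2 + y - 2) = (y + 1)*(y + 2)*(y - 1)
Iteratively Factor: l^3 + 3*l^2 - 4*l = (l + 4)*(l^2 - l) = (l - 1)*(l + 4)*(l)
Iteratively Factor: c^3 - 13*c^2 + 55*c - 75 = (c - 3)*(c^2 - 10*c + 25) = (c - 5)*(c - 3)*(c - 5)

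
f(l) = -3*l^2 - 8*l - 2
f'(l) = -6*l - 8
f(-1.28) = 3.32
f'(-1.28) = -0.32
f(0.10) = -2.83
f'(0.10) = -8.60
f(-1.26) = 3.32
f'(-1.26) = -0.44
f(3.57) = -68.79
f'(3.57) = -29.42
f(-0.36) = 0.49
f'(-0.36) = -5.84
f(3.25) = -59.69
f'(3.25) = -27.50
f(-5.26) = -42.92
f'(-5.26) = 23.56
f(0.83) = -10.71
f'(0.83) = -12.98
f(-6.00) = -62.00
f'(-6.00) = 28.00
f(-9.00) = -173.00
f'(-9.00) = 46.00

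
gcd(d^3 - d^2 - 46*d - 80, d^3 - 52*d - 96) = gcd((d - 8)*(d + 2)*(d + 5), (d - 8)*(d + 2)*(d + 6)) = d^2 - 6*d - 16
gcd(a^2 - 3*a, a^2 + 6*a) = a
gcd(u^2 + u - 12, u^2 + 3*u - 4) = u + 4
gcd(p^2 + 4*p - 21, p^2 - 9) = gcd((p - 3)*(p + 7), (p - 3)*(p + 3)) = p - 3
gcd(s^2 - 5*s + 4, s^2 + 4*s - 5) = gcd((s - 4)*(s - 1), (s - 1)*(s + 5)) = s - 1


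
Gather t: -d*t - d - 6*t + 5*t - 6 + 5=-d + t*(-d - 1) - 1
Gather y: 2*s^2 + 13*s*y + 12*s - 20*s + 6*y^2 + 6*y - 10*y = 2*s^2 - 8*s + 6*y^2 + y*(13*s - 4)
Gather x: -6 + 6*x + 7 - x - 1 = 5*x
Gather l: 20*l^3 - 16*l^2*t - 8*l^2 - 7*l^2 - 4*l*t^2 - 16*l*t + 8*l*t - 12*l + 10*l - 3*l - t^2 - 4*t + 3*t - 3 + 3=20*l^3 + l^2*(-16*t - 15) + l*(-4*t^2 - 8*t - 5) - t^2 - t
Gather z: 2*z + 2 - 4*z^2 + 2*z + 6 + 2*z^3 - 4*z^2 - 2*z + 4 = 2*z^3 - 8*z^2 + 2*z + 12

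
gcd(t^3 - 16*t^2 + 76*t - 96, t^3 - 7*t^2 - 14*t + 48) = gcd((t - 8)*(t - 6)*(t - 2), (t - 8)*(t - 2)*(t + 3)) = t^2 - 10*t + 16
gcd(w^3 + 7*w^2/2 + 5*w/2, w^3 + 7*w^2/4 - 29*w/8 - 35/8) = w^2 + 7*w/2 + 5/2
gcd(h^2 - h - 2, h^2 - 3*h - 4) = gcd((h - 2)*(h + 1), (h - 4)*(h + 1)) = h + 1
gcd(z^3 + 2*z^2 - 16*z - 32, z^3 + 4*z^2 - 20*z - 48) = z^2 - 2*z - 8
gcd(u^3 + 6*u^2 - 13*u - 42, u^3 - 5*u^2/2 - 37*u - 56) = u + 2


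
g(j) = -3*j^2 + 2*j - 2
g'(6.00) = -34.00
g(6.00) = -98.00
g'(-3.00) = 20.00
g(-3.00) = -35.00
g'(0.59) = -1.54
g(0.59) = -1.86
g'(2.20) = -11.20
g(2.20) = -12.12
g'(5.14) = -28.84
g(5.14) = -70.98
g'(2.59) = -13.54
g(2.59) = -16.94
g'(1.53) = -7.18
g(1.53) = -5.96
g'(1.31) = -5.86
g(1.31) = -4.53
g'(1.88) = -9.28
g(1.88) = -8.84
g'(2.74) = -14.44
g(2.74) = -19.04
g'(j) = 2 - 6*j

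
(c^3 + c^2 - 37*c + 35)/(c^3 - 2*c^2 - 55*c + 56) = (c - 5)/(c - 8)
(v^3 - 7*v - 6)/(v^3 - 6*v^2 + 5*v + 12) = (v + 2)/(v - 4)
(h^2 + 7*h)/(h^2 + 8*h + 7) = h/(h + 1)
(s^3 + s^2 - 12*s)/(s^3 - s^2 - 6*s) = (s + 4)/(s + 2)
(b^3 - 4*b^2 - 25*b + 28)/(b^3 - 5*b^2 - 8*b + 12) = (b^2 - 3*b - 28)/(b^2 - 4*b - 12)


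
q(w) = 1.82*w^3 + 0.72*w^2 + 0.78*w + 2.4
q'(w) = 5.46*w^2 + 1.44*w + 0.78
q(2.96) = 58.22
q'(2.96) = 52.88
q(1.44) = 10.45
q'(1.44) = 14.18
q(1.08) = 6.37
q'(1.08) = 8.70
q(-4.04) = -109.01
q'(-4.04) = 84.08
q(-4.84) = -190.86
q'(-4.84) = 121.71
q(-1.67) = -5.37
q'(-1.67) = 13.60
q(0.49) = 3.17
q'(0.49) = 2.80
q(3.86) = 120.81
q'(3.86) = 87.69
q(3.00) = 60.36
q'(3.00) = 54.24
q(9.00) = 1394.52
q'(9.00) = 456.00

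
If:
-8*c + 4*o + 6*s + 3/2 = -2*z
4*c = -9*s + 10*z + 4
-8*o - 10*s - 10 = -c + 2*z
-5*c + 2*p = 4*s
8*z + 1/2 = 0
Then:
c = -459/1144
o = -9043/4576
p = 237/2288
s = 633/1144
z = -1/16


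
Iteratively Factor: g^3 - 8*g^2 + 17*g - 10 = (g - 1)*(g^2 - 7*g + 10) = (g - 5)*(g - 1)*(g - 2)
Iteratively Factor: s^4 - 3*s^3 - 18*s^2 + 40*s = (s - 5)*(s^3 + 2*s^2 - 8*s) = (s - 5)*(s - 2)*(s^2 + 4*s) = (s - 5)*(s - 2)*(s + 4)*(s)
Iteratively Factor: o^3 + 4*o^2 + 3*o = (o + 1)*(o^2 + 3*o) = (o + 1)*(o + 3)*(o)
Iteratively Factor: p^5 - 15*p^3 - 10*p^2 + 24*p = (p - 1)*(p^4 + p^3 - 14*p^2 - 24*p) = (p - 1)*(p + 3)*(p^3 - 2*p^2 - 8*p) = (p - 4)*(p - 1)*(p + 3)*(p^2 + 2*p) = p*(p - 4)*(p - 1)*(p + 3)*(p + 2)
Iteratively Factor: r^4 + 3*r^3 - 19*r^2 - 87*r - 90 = (r + 3)*(r^3 - 19*r - 30) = (r + 2)*(r + 3)*(r^2 - 2*r - 15) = (r - 5)*(r + 2)*(r + 3)*(r + 3)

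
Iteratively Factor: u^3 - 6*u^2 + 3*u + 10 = (u - 2)*(u^2 - 4*u - 5) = (u - 5)*(u - 2)*(u + 1)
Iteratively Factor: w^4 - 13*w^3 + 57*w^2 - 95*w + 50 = (w - 2)*(w^3 - 11*w^2 + 35*w - 25) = (w - 2)*(w - 1)*(w^2 - 10*w + 25) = (w - 5)*(w - 2)*(w - 1)*(w - 5)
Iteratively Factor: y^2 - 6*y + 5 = (y - 5)*(y - 1)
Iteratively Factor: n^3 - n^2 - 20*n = (n)*(n^2 - n - 20) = n*(n - 5)*(n + 4)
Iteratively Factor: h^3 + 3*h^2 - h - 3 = (h - 1)*(h^2 + 4*h + 3) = (h - 1)*(h + 3)*(h + 1)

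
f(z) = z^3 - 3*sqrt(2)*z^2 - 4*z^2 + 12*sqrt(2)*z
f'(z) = 3*z^2 - 6*sqrt(2)*z - 8*z + 12*sqrt(2)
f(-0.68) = -15.67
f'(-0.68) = 29.57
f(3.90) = 0.13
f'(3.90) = -1.69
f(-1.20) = -33.96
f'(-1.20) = 41.07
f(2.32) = 7.49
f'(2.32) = -5.13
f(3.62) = 0.86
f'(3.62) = -3.39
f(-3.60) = -214.57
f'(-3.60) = 115.20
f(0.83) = 8.98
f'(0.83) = 5.35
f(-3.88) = -248.34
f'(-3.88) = 126.10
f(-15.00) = -5484.15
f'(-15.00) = 939.25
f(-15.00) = -5484.15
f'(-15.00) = 939.25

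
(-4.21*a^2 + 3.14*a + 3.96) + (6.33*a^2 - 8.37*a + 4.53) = 2.12*a^2 - 5.23*a + 8.49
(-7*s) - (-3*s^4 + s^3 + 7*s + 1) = 3*s^4 - s^3 - 14*s - 1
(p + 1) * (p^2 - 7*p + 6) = p^3 - 6*p^2 - p + 6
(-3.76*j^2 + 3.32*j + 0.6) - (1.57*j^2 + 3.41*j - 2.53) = -5.33*j^2 - 0.0900000000000003*j + 3.13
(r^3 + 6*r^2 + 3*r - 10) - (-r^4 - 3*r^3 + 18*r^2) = r^4 + 4*r^3 - 12*r^2 + 3*r - 10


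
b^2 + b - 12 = (b - 3)*(b + 4)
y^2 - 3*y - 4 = (y - 4)*(y + 1)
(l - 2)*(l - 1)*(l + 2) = l^3 - l^2 - 4*l + 4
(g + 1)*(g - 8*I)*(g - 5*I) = g^3 + g^2 - 13*I*g^2 - 40*g - 13*I*g - 40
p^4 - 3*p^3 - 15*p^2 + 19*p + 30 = (p - 5)*(p - 2)*(p + 1)*(p + 3)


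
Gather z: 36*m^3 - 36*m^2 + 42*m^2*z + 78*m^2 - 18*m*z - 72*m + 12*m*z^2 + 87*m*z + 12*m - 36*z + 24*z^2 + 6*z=36*m^3 + 42*m^2 - 60*m + z^2*(12*m + 24) + z*(42*m^2 + 69*m - 30)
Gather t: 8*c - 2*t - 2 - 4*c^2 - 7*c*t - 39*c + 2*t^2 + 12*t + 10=-4*c^2 - 31*c + 2*t^2 + t*(10 - 7*c) + 8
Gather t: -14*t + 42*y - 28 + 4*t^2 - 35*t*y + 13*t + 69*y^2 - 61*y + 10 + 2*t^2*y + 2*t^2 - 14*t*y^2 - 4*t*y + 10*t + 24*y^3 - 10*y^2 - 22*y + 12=t^2*(2*y + 6) + t*(-14*y^2 - 39*y + 9) + 24*y^3 + 59*y^2 - 41*y - 6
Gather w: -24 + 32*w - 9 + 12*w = 44*w - 33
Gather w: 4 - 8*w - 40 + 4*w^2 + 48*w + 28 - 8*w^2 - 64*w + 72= -4*w^2 - 24*w + 64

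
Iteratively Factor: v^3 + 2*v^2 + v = (v + 1)*(v^2 + v) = (v + 1)^2*(v)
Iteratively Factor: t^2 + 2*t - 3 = (t - 1)*(t + 3)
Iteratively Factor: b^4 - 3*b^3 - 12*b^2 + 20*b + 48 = (b + 2)*(b^3 - 5*b^2 - 2*b + 24) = (b + 2)^2*(b^2 - 7*b + 12) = (b - 4)*(b + 2)^2*(b - 3)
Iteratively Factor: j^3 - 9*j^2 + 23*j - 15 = (j - 5)*(j^2 - 4*j + 3) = (j - 5)*(j - 1)*(j - 3)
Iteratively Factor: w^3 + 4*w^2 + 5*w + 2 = (w + 1)*(w^2 + 3*w + 2) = (w + 1)^2*(w + 2)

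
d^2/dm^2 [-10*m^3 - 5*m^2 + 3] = -60*m - 10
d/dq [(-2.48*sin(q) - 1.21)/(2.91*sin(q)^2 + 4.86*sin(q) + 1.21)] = (7.2168*sin(q)^2 + 7.0422*sin(q) + 2.8798)*cos(q)/(8.4681*sin(q)^4 + 28.2852*sin(q)^3 + 30.6618*sin(q)^2 + 11.7612*sin(q) + 1.4641)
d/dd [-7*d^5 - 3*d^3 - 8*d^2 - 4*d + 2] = -35*d^4 - 9*d^2 - 16*d - 4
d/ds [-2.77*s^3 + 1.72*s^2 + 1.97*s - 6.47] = -8.31*s^2 + 3.44*s + 1.97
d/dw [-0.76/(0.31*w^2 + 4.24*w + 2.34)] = (0.4712*w + 3.2224)/(0.31*w^2 + 4.24*w + 2.34)^2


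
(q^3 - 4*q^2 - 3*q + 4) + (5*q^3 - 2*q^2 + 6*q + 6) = 6*q^3 - 6*q^2 + 3*q + 10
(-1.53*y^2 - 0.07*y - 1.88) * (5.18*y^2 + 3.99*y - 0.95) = -7.9254*y^4 - 6.4673*y^3 - 8.5642*y^2 - 7.4347*y + 1.786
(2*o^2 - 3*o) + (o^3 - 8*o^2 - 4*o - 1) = o^3 - 6*o^2 - 7*o - 1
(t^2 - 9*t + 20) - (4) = t^2 - 9*t + 16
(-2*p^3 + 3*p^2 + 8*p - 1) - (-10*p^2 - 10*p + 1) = -2*p^3 + 13*p^2 + 18*p - 2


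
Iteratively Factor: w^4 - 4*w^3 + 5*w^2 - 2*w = (w - 1)*(w^3 - 3*w^2 + 2*w) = (w - 1)^2*(w^2 - 2*w) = w*(w - 1)^2*(w - 2)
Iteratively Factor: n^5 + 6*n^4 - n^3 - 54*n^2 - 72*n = (n + 2)*(n^4 + 4*n^3 - 9*n^2 - 36*n) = (n + 2)*(n + 3)*(n^3 + n^2 - 12*n) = (n + 2)*(n + 3)*(n + 4)*(n^2 - 3*n) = n*(n + 2)*(n + 3)*(n + 4)*(n - 3)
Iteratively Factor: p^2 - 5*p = (p)*(p - 5)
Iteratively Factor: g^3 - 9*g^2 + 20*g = (g)*(g^2 - 9*g + 20) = g*(g - 5)*(g - 4)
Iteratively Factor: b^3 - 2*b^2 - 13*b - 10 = (b - 5)*(b^2 + 3*b + 2) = (b - 5)*(b + 1)*(b + 2)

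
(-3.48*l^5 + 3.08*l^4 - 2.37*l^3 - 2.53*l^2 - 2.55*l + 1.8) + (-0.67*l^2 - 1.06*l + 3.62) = -3.48*l^5 + 3.08*l^4 - 2.37*l^3 - 3.2*l^2 - 3.61*l + 5.42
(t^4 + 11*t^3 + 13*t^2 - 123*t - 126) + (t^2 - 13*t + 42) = t^4 + 11*t^3 + 14*t^2 - 136*t - 84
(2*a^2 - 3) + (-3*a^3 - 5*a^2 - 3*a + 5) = -3*a^3 - 3*a^2 - 3*a + 2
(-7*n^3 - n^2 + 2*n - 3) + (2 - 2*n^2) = -7*n^3 - 3*n^2 + 2*n - 1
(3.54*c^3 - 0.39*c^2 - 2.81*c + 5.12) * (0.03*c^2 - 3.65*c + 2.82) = 0.1062*c^5 - 12.9327*c^4 + 11.322*c^3 + 9.3103*c^2 - 26.6122*c + 14.4384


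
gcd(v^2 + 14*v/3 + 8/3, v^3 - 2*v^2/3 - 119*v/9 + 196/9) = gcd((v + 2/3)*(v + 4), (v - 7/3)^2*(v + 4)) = v + 4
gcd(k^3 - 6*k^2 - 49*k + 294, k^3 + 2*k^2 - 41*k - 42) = k^2 + k - 42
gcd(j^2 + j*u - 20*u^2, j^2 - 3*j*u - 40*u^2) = j + 5*u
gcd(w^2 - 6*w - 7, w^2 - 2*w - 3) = w + 1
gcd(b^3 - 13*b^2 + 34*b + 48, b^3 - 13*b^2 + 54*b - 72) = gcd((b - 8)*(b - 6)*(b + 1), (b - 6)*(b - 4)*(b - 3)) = b - 6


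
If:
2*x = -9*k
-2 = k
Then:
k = -2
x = 9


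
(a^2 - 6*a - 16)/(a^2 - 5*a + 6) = (a^2 - 6*a - 16)/(a^2 - 5*a + 6)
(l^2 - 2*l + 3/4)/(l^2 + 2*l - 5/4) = (2*l - 3)/(2*l + 5)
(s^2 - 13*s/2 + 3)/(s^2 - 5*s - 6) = (s - 1/2)/(s + 1)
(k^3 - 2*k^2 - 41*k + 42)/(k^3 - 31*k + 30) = (k - 7)/(k - 5)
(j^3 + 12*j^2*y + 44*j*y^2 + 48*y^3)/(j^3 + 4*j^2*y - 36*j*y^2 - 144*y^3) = (-j - 2*y)/(-j + 6*y)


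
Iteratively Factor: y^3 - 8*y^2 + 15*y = (y - 3)*(y^2 - 5*y) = y*(y - 3)*(y - 5)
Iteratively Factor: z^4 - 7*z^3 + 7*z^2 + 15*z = (z - 5)*(z^3 - 2*z^2 - 3*z) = (z - 5)*(z + 1)*(z^2 - 3*z) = (z - 5)*(z - 3)*(z + 1)*(z)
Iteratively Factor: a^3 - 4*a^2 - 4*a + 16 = (a - 2)*(a^2 - 2*a - 8) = (a - 4)*(a - 2)*(a + 2)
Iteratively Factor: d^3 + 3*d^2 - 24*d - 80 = (d + 4)*(d^2 - d - 20) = (d - 5)*(d + 4)*(d + 4)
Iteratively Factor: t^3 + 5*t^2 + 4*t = (t)*(t^2 + 5*t + 4) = t*(t + 1)*(t + 4)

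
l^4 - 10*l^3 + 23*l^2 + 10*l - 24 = (l - 6)*(l - 4)*(l - 1)*(l + 1)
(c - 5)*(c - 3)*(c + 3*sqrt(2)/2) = c^3 - 8*c^2 + 3*sqrt(2)*c^2/2 - 12*sqrt(2)*c + 15*c + 45*sqrt(2)/2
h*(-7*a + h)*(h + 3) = -7*a*h^2 - 21*a*h + h^3 + 3*h^2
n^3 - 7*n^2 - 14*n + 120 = (n - 6)*(n - 5)*(n + 4)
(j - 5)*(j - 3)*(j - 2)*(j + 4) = j^4 - 6*j^3 - 9*j^2 + 94*j - 120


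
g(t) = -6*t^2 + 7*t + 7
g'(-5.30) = 70.60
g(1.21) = 6.69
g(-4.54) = -148.45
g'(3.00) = -29.00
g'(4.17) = -43.04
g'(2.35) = -21.20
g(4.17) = -68.14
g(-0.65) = -0.08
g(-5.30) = -198.64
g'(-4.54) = 61.48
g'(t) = 7 - 12*t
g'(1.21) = -7.52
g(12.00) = -773.00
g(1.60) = 2.84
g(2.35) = -9.69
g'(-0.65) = 14.80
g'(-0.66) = 14.92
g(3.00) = -26.00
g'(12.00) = -137.00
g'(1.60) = -12.20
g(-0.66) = -0.23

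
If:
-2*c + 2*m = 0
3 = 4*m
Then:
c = 3/4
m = 3/4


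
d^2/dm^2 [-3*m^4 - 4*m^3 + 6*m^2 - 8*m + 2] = -36*m^2 - 24*m + 12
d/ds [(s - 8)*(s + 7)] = 2*s - 1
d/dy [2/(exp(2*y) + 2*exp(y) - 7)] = -4*(exp(y) + 1)*exp(y)/(exp(2*y) + 2*exp(y) - 7)^2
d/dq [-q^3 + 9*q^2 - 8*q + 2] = -3*q^2 + 18*q - 8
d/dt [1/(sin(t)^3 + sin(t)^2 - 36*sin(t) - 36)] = (-3*sin(t)^2 - 2*sin(t) + 36)*cos(t)/(sin(t)^3 + sin(t)^2 - 36*sin(t) - 36)^2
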